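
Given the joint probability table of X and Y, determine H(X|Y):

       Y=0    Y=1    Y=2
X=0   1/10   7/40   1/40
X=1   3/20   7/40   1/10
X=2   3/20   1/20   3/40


H(X|Y) = Σ_y p(y) H(X|Y=y)
  p(Y=0) = 2/5, H(X|Y=0) = 1.5613
  p(Y=1) = 2/5, H(X|Y=1) = 1.4186
  p(Y=2) = 1/5, H(X|Y=2) = 1.4056
H(X|Y) = 0.4000×1.5613 + 0.4000×1.4186 + 0.2000×1.4056 = 1.4731 bits


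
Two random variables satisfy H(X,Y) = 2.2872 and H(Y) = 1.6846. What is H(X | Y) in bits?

Chain rule: H(X,Y) = H(X|Y) + H(Y)
H(X|Y) = H(X,Y) - H(Y) = 2.2872 - 1.6846 = 0.6026 bits


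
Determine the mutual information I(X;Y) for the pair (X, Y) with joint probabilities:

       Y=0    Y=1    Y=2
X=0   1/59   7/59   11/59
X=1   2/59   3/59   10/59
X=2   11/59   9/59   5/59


H(X) = 1.5537, H(Y) = 1.5398, H(X,Y) = 2.9018
I(X;Y) = H(X) + H(Y) - H(X,Y) = 0.1917 bits


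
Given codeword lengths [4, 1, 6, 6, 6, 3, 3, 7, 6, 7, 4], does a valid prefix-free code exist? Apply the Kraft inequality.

Kraft inequality: Σ 2^(-l_i) ≤ 1 for prefix-free code
Calculating: 2^(-4) + 2^(-1) + 2^(-6) + 2^(-6) + 2^(-6) + 2^(-3) + 2^(-3) + 2^(-7) + 2^(-6) + 2^(-7) + 2^(-4)
= 0.0625 + 0.5 + 0.015625 + 0.015625 + 0.015625 + 0.125 + 0.125 + 0.0078125 + 0.015625 + 0.0078125 + 0.0625
= 0.9531
Since 0.9531 ≤ 1, prefix-free code exists


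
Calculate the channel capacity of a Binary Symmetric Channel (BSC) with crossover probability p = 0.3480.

For BSC with error probability p:
C = 1 - H(p) where H(p) is binary entropy
H(0.3480) = -0.3480 × log₂(0.3480) - 0.6520 × log₂(0.6520)
H(p) = 0.9323
C = 1 - 0.9323 = 0.0677 bits/use


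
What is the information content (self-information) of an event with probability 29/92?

Information content I(x) = -log₂(p(x))
I = -log₂(29/92) = -log₂(0.3152)
I = 1.6656 bits


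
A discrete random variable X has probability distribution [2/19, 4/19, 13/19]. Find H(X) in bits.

H(X) = -Σ p(x) log₂ p(x)
  -2/19 × log₂(2/19) = 0.3419
  -4/19 × log₂(4/19) = 0.4732
  -13/19 × log₂(13/19) = 0.3746
H(X) = 1.1897 bits


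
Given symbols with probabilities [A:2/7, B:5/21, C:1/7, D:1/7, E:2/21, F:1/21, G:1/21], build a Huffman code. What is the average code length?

Huffman tree construction:
Combine smallest probabilities repeatedly
Resulting codes:
  A: 10 (length 2)
  B: 01 (length 2)
  C: 110 (length 3)
  D: 111 (length 3)
  E: 000 (length 3)
  F: 0010 (length 4)
  G: 0011 (length 4)
Average length = Σ p(s) × length(s) = 2.5714 bits


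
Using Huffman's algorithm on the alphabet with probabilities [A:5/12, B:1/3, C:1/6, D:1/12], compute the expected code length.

Huffman tree construction:
Combine smallest probabilities repeatedly
Resulting codes:
  A: 0 (length 1)
  B: 11 (length 2)
  C: 101 (length 3)
  D: 100 (length 3)
Average length = Σ p(s) × length(s) = 1.8333 bits


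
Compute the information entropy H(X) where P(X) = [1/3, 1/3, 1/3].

H(X) = -Σ p(x) log₂ p(x)
  -1/3 × log₂(1/3) = 0.5283
  -1/3 × log₂(1/3) = 0.5283
  -1/3 × log₂(1/3) = 0.5283
H(X) = 1.5850 bits


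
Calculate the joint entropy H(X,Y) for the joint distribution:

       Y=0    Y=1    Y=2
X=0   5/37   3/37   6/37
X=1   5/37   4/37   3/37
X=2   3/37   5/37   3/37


H(X,Y) = -Σ p(x,y) log₂ p(x,y)
  p(0,0)=5/37: -0.1351 × log₂(0.1351) = 0.3902
  p(0,1)=3/37: -0.0811 × log₂(0.0811) = 0.2939
  p(0,2)=6/37: -0.1622 × log₂(0.1622) = 0.4256
  p(1,0)=5/37: -0.1351 × log₂(0.1351) = 0.3902
  p(1,1)=4/37: -0.1081 × log₂(0.1081) = 0.3470
  p(1,2)=3/37: -0.0811 × log₂(0.0811) = 0.2939
  p(2,0)=3/37: -0.0811 × log₂(0.0811) = 0.2939
  p(2,1)=5/37: -0.1351 × log₂(0.1351) = 0.3902
  p(2,2)=3/37: -0.0811 × log₂(0.0811) = 0.2939
H(X,Y) = 3.1187 bits


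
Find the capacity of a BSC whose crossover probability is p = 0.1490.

For BSC with error probability p:
C = 1 - H(p) where H(p) is binary entropy
H(0.1490) = -0.1490 × log₂(0.1490) - 0.8510 × log₂(0.8510)
H(p) = 0.6073
C = 1 - 0.6073 = 0.3927 bits/use


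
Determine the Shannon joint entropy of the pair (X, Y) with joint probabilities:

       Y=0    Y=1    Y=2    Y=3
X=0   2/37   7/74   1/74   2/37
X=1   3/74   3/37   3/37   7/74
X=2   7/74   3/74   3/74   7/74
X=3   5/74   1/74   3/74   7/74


H(X,Y) = -Σ p(x,y) log₂ p(x,y)
  p(0,0)=2/37: -0.0541 × log₂(0.0541) = 0.2275
  p(0,1)=7/74: -0.0946 × log₂(0.0946) = 0.3218
  p(0,2)=1/74: -0.0135 × log₂(0.0135) = 0.0839
  p(0,3)=2/37: -0.0541 × log₂(0.0541) = 0.2275
  p(1,0)=3/74: -0.0405 × log₂(0.0405) = 0.1875
  p(1,1)=3/37: -0.0811 × log₂(0.0811) = 0.2939
  p(1,2)=3/37: -0.0811 × log₂(0.0811) = 0.2939
  p(1,3)=7/74: -0.0946 × log₂(0.0946) = 0.3218
  p(2,0)=7/74: -0.0946 × log₂(0.0946) = 0.3218
  p(2,1)=3/74: -0.0405 × log₂(0.0405) = 0.1875
  p(2,2)=3/74: -0.0405 × log₂(0.0405) = 0.1875
  p(2,3)=7/74: -0.0946 × log₂(0.0946) = 0.3218
  p(3,0)=5/74: -0.0676 × log₂(0.0676) = 0.2627
  p(3,1)=1/74: -0.0135 × log₂(0.0135) = 0.0839
  p(3,2)=3/74: -0.0405 × log₂(0.0405) = 0.1875
  p(3,3)=7/74: -0.0946 × log₂(0.0946) = 0.3218
H(X,Y) = 3.8323 bits


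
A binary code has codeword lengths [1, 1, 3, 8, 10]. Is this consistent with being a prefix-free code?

Kraft inequality: Σ 2^(-l_i) ≤ 1 for prefix-free code
Calculating: 2^(-1) + 2^(-1) + 2^(-3) + 2^(-8) + 2^(-10)
= 0.5 + 0.5 + 0.125 + 0.00390625 + 0.0009765625
= 1.1299
Since 1.1299 > 1, prefix-free code does not exist


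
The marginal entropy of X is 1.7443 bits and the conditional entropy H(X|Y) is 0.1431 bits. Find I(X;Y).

I(X;Y) = H(X) - H(X|Y)
I(X;Y) = 1.7443 - 0.1431 = 1.6012 bits


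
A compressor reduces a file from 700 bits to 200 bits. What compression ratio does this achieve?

Compression ratio = Original / Compressed
= 700 / 200 = 3.50:1


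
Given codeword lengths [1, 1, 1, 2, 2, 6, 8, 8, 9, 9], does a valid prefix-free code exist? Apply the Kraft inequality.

Kraft inequality: Σ 2^(-l_i) ≤ 1 for prefix-free code
Calculating: 2^(-1) + 2^(-1) + 2^(-1) + 2^(-2) + 2^(-2) + 2^(-6) + 2^(-8) + 2^(-8) + 2^(-9) + 2^(-9)
= 0.5 + 0.5 + 0.5 + 0.25 + 0.25 + 0.015625 + 0.00390625 + 0.00390625 + 0.001953125 + 0.001953125
= 2.0273
Since 2.0273 > 1, prefix-free code does not exist


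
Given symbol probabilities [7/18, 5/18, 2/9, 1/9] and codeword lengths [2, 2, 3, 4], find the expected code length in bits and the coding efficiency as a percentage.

Average length L = Σ p_i × l_i = 2.4444 bits
Entropy H = 1.8776 bits
Efficiency η = H/L × 100% = 76.81%


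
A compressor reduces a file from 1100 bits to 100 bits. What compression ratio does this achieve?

Compression ratio = Original / Compressed
= 1100 / 100 = 11.00:1


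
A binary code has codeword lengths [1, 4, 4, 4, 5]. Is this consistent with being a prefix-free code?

Kraft inequality: Σ 2^(-l_i) ≤ 1 for prefix-free code
Calculating: 2^(-1) + 2^(-4) + 2^(-4) + 2^(-4) + 2^(-5)
= 0.5 + 0.0625 + 0.0625 + 0.0625 + 0.03125
= 0.7188
Since 0.7188 ≤ 1, prefix-free code exists


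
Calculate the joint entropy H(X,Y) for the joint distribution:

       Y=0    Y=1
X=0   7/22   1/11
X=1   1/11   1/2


H(X,Y) = -Σ p(x,y) log₂ p(x,y)
  p(0,0)=7/22: -0.3182 × log₂(0.3182) = 0.5257
  p(0,1)=1/11: -0.0909 × log₂(0.0909) = 0.3145
  p(1,0)=1/11: -0.0909 × log₂(0.0909) = 0.3145
  p(1,1)=1/2: -0.5000 × log₂(0.5000) = 0.5000
H(X,Y) = 1.6546 bits


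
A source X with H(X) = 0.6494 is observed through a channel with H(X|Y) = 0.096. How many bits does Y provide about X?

I(X;Y) = H(X) - H(X|Y)
I(X;Y) = 0.6494 - 0.096 = 0.5534 bits


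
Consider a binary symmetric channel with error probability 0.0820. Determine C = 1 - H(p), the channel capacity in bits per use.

For BSC with error probability p:
C = 1 - H(p) where H(p) is binary entropy
H(0.0820) = -0.0820 × log₂(0.0820) - 0.9180 × log₂(0.9180)
H(p) = 0.4092
C = 1 - 0.4092 = 0.5908 bits/use


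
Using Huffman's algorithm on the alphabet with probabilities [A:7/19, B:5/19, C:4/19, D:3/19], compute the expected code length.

Huffman tree construction:
Combine smallest probabilities repeatedly
Resulting codes:
  A: 11 (length 2)
  B: 10 (length 2)
  C: 01 (length 2)
  D: 00 (length 2)
Average length = Σ p(s) × length(s) = 2.0000 bits


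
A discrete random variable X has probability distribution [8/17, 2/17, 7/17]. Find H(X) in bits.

H(X) = -Σ p(x) log₂ p(x)
  -8/17 × log₂(8/17) = 0.5117
  -2/17 × log₂(2/17) = 0.3632
  -7/17 × log₂(7/17) = 0.5271
H(X) = 1.4021 bits


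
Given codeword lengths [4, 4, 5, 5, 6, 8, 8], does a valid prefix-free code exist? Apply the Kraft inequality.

Kraft inequality: Σ 2^(-l_i) ≤ 1 for prefix-free code
Calculating: 2^(-4) + 2^(-4) + 2^(-5) + 2^(-5) + 2^(-6) + 2^(-8) + 2^(-8)
= 0.0625 + 0.0625 + 0.03125 + 0.03125 + 0.015625 + 0.00390625 + 0.00390625
= 0.2109
Since 0.2109 ≤ 1, prefix-free code exists


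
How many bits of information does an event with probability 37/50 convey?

Information content I(x) = -log₂(p(x))
I = -log₂(37/50) = -log₂(0.7400)
I = 0.4344 bits


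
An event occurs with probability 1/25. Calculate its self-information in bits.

Information content I(x) = -log₂(p(x))
I = -log₂(1/25) = -log₂(0.0400)
I = 4.6439 bits


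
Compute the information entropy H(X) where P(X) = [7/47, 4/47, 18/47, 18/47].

H(X) = -Σ p(x) log₂ p(x)
  -7/47 × log₂(7/47) = 0.4092
  -4/47 × log₂(4/47) = 0.3025
  -18/47 × log₂(18/47) = 0.5303
  -18/47 × log₂(18/47) = 0.5303
H(X) = 1.7723 bits


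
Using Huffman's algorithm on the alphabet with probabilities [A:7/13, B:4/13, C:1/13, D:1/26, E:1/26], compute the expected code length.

Huffman tree construction:
Combine smallest probabilities repeatedly
Resulting codes:
  A: 1 (length 1)
  B: 01 (length 2)
  C: 000 (length 3)
  D: 0010 (length 4)
  E: 0011 (length 4)
Average length = Σ p(s) × length(s) = 1.6923 bits


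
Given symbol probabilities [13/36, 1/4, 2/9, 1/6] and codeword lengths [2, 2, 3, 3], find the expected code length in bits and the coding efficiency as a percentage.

Average length L = Σ p_i × l_i = 2.3889 bits
Entropy H = 1.9437 bits
Efficiency η = H/L × 100% = 81.36%


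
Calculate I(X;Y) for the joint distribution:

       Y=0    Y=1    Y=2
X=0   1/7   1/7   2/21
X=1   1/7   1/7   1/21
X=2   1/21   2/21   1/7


H(X) = 1.5751, H(Y) = 1.5751, H(X,Y) = 3.0697
I(X;Y) = H(X) + H(Y) - H(X,Y) = 0.0805 bits


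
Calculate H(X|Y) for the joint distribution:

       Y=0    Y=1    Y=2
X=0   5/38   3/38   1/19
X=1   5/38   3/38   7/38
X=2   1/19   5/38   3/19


H(X|Y) = Σ_y p(y) H(X|Y=y)
  p(Y=0) = 6/19, H(X|Y=0) = 1.4834
  p(Y=1) = 11/38, H(X|Y=1) = 1.5395
  p(Y=2) = 15/38, H(X|Y=2) = 1.4295
H(X|Y) = 0.3158×1.4834 + 0.2895×1.5395 + 0.3947×1.4295 = 1.4783 bits


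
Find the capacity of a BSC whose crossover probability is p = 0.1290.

For BSC with error probability p:
C = 1 - H(p) where H(p) is binary entropy
H(0.1290) = -0.1290 × log₂(0.1290) - 0.8710 × log₂(0.8710)
H(p) = 0.5547
C = 1 - 0.5547 = 0.4453 bits/use


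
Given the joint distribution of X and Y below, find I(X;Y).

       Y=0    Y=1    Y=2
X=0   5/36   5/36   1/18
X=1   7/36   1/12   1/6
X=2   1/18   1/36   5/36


H(X) = 1.5305, H(Y) = 1.5605, H(X,Y) = 2.9826
I(X;Y) = H(X) + H(Y) - H(X,Y) = 0.1085 bits


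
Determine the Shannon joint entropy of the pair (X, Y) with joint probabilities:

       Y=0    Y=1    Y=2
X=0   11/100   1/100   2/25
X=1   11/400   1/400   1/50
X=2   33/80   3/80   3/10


H(X,Y) = -Σ p(x,y) log₂ p(x,y)
  p(0,0)=11/100: -0.1100 × log₂(0.1100) = 0.3503
  p(0,1)=1/100: -0.0100 × log₂(0.0100) = 0.0664
  p(0,2)=2/25: -0.0800 × log₂(0.0800) = 0.2915
  p(1,0)=11/400: -0.0275 × log₂(0.0275) = 0.1426
  p(1,1)=1/400: -0.0025 × log₂(0.0025) = 0.0216
  p(1,2)=1/50: -0.0200 × log₂(0.0200) = 0.1129
  p(2,0)=33/80: -0.4125 × log₂(0.4125) = 0.5270
  p(2,1)=3/80: -0.0375 × log₂(0.0375) = 0.1776
  p(2,2)=3/10: -0.3000 × log₂(0.3000) = 0.5211
H(X,Y) = 2.2110 bits


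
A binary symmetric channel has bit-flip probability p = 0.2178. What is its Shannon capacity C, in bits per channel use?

For BSC with error probability p:
C = 1 - H(p) where H(p) is binary entropy
H(0.2178) = -0.2178 × log₂(0.2178) - 0.7822 × log₂(0.7822)
H(p) = 0.7561
C = 1 - 0.7561 = 0.2439 bits/use


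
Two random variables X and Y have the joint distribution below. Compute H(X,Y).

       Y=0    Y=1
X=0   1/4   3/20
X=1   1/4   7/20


H(X,Y) = -Σ p(x,y) log₂ p(x,y)
  p(0,0)=1/4: -0.2500 × log₂(0.2500) = 0.5000
  p(0,1)=3/20: -0.1500 × log₂(0.1500) = 0.4105
  p(1,0)=1/4: -0.2500 × log₂(0.2500) = 0.5000
  p(1,1)=7/20: -0.3500 × log₂(0.3500) = 0.5301
H(X,Y) = 1.9406 bits


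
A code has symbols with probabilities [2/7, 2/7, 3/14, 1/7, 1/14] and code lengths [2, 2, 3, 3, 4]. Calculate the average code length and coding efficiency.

Average length L = Σ p_i × l_i = 2.5000 bits
Entropy H = 2.1820 bits
Efficiency η = H/L × 100% = 87.28%


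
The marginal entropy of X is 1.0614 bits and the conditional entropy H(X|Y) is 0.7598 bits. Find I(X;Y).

I(X;Y) = H(X) - H(X|Y)
I(X;Y) = 1.0614 - 0.7598 = 0.3016 bits


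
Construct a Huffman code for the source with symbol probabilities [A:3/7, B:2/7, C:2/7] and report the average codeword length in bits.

Huffman tree construction:
Combine smallest probabilities repeatedly
Resulting codes:
  A: 0 (length 1)
  B: 10 (length 2)
  C: 11 (length 2)
Average length = Σ p(s) × length(s) = 1.5714 bits


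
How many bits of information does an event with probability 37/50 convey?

Information content I(x) = -log₂(p(x))
I = -log₂(37/50) = -log₂(0.7400)
I = 0.4344 bits


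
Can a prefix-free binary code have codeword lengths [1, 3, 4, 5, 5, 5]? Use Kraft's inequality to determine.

Kraft inequality: Σ 2^(-l_i) ≤ 1 for prefix-free code
Calculating: 2^(-1) + 2^(-3) + 2^(-4) + 2^(-5) + 2^(-5) + 2^(-5)
= 0.5 + 0.125 + 0.0625 + 0.03125 + 0.03125 + 0.03125
= 0.7812
Since 0.7812 ≤ 1, prefix-free code exists


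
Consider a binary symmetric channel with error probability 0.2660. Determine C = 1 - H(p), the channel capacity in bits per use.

For BSC with error probability p:
C = 1 - H(p) where H(p) is binary entropy
H(0.2660) = -0.2660 × log₂(0.2660) - 0.7340 × log₂(0.7340)
H(p) = 0.8357
C = 1 - 0.8357 = 0.1643 bits/use


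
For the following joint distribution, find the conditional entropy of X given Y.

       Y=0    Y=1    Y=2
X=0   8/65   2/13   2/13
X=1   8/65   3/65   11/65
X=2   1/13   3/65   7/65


H(X|Y) = Σ_y p(y) H(X|Y=y)
  p(Y=0) = 21/65, H(X|Y=0) = 1.5538
  p(Y=1) = 16/65, H(X|Y=1) = 1.3294
  p(Y=2) = 28/65, H(X|Y=2) = 1.5601
H(X|Y) = 0.3231×1.5538 + 0.2462×1.3294 + 0.4308×1.5601 = 1.5013 bits


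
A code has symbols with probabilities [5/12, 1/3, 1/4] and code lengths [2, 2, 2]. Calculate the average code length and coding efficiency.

Average length L = Σ p_i × l_i = 2.0000 bits
Entropy H = 1.5546 bits
Efficiency η = H/L × 100% = 77.73%


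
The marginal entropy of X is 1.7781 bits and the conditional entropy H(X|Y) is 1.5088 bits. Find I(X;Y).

I(X;Y) = H(X) - H(X|Y)
I(X;Y) = 1.7781 - 1.5088 = 0.2693 bits


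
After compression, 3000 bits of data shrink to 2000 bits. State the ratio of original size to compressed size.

Compression ratio = Original / Compressed
= 3000 / 2000 = 1.50:1


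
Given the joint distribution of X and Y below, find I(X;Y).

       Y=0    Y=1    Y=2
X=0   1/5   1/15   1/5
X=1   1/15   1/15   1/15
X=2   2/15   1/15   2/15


H(X) = 1.5058, H(Y) = 1.5219, H(X,Y) = 3.0062
I(X;Y) = H(X) + H(Y) - H(X,Y) = 0.0215 bits


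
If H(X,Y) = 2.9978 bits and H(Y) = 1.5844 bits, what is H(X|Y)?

Chain rule: H(X,Y) = H(X|Y) + H(Y)
H(X|Y) = H(X,Y) - H(Y) = 2.9978 - 1.5844 = 1.4134 bits


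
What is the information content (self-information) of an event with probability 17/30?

Information content I(x) = -log₂(p(x))
I = -log₂(17/30) = -log₂(0.5667)
I = 0.8194 bits


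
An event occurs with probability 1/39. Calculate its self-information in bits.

Information content I(x) = -log₂(p(x))
I = -log₂(1/39) = -log₂(0.0256)
I = 5.2854 bits


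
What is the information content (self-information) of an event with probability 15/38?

Information content I(x) = -log₂(p(x))
I = -log₂(15/38) = -log₂(0.3947)
I = 1.3410 bits


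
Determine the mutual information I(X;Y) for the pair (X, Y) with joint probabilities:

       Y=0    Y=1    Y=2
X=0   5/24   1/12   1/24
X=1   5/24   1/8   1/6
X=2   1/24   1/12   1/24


H(X) = 1.4591, H(Y) = 1.5343, H(X,Y) = 2.9194
I(X;Y) = H(X) + H(Y) - H(X,Y) = 0.0741 bits


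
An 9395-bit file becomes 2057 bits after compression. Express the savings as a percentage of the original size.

Space savings = (1 - Compressed/Original) × 100%
= (1 - 2057/9395) × 100%
= 78.11%


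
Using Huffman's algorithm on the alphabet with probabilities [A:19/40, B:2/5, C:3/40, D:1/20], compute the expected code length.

Huffman tree construction:
Combine smallest probabilities repeatedly
Resulting codes:
  A: 0 (length 1)
  B: 11 (length 2)
  C: 101 (length 3)
  D: 100 (length 3)
Average length = Σ p(s) × length(s) = 1.6500 bits


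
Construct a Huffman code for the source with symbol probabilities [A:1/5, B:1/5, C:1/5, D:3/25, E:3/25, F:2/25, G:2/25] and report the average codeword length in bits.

Huffman tree construction:
Combine smallest probabilities repeatedly
Resulting codes:
  A: 111 (length 3)
  B: 00 (length 2)
  C: 01 (length 2)
  D: 100 (length 3)
  E: 101 (length 3)
  F: 1100 (length 4)
  G: 1101 (length 4)
Average length = Σ p(s) × length(s) = 2.7600 bits


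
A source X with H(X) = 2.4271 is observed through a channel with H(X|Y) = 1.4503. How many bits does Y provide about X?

I(X;Y) = H(X) - H(X|Y)
I(X;Y) = 2.4271 - 1.4503 = 0.9768 bits


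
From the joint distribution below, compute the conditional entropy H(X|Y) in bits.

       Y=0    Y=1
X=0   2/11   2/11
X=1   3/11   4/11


H(X|Y) = Σ_y p(y) H(X|Y=y)
  p(Y=0) = 5/11, H(X|Y=0) = 0.9710
  p(Y=1) = 6/11, H(X|Y=1) = 0.9183
H(X|Y) = 0.4545×0.9710 + 0.5455×0.9183 = 0.9422 bits


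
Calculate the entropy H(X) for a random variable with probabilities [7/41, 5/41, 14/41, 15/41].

H(X) = -Σ p(x) log₂ p(x)
  -7/41 × log₂(7/41) = 0.4354
  -5/41 × log₂(5/41) = 0.3702
  -14/41 × log₂(14/41) = 0.5293
  -15/41 × log₂(15/41) = 0.5307
H(X) = 1.8657 bits


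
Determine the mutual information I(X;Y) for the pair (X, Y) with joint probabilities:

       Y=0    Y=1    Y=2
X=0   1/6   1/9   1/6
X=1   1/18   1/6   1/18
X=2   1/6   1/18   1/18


H(X) = 1.5466, H(Y) = 1.5715, H(X,Y) = 3.0022
I(X;Y) = H(X) + H(Y) - H(X,Y) = 0.1160 bits


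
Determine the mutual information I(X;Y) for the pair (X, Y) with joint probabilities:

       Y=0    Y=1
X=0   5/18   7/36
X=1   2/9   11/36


H(X) = 0.9978, H(Y) = 1.0000, H(X,Y) = 1.9776
I(X;Y) = H(X) + H(Y) - H(X,Y) = 0.0202 bits


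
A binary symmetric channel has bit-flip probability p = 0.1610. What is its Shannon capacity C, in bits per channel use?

For BSC with error probability p:
C = 1 - H(p) where H(p) is binary entropy
H(0.1610) = -0.1610 × log₂(0.1610) - 0.8390 × log₂(0.8390)
H(p) = 0.6367
C = 1 - 0.6367 = 0.3633 bits/use


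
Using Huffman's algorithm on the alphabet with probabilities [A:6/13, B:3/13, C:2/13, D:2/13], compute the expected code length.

Huffman tree construction:
Combine smallest probabilities repeatedly
Resulting codes:
  A: 0 (length 1)
  B: 10 (length 2)
  C: 110 (length 3)
  D: 111 (length 3)
Average length = Σ p(s) × length(s) = 1.8462 bits


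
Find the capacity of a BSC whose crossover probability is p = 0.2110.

For BSC with error probability p:
C = 1 - H(p) where H(p) is binary entropy
H(0.2110) = -0.2110 × log₂(0.2110) - 0.7890 × log₂(0.7890)
H(p) = 0.7434
C = 1 - 0.7434 = 0.2566 bits/use


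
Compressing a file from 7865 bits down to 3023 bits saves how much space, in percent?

Space savings = (1 - Compressed/Original) × 100%
= (1 - 3023/7865) × 100%
= 61.56%


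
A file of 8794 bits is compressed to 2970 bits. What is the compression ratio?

Compression ratio = Original / Compressed
= 8794 / 2970 = 2.96:1


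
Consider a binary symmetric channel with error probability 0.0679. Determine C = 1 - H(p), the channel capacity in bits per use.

For BSC with error probability p:
C = 1 - H(p) where H(p) is binary entropy
H(0.0679) = -0.0679 × log₂(0.0679) - 0.9321 × log₂(0.9321)
H(p) = 0.3580
C = 1 - 0.3580 = 0.6420 bits/use


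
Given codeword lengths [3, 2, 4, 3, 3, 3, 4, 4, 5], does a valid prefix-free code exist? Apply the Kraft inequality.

Kraft inequality: Σ 2^(-l_i) ≤ 1 for prefix-free code
Calculating: 2^(-3) + 2^(-2) + 2^(-4) + 2^(-3) + 2^(-3) + 2^(-3) + 2^(-4) + 2^(-4) + 2^(-5)
= 0.125 + 0.25 + 0.0625 + 0.125 + 0.125 + 0.125 + 0.0625 + 0.0625 + 0.03125
= 0.9688
Since 0.9688 ≤ 1, prefix-free code exists


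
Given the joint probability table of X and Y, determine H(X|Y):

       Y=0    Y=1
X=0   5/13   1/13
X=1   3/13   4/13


H(X|Y) = Σ_y p(y) H(X|Y=y)
  p(Y=0) = 8/13, H(X|Y=0) = 0.9544
  p(Y=1) = 5/13, H(X|Y=1) = 0.7219
H(X|Y) = 0.6154×0.9544 + 0.3846×0.7219 = 0.8650 bits


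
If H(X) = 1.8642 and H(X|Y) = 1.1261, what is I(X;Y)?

I(X;Y) = H(X) - H(X|Y)
I(X;Y) = 1.8642 - 1.1261 = 0.7381 bits


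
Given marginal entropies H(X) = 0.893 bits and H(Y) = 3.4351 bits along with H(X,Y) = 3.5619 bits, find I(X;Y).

I(X;Y) = H(X) + H(Y) - H(X,Y)
I(X;Y) = 0.893 + 3.4351 - 3.5619 = 0.7662 bits


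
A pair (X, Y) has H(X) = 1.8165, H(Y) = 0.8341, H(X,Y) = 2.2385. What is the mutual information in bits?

I(X;Y) = H(X) + H(Y) - H(X,Y)
I(X;Y) = 1.8165 + 0.8341 - 2.2385 = 0.4121 bits


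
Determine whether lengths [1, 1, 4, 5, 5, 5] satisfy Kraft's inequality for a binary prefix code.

Kraft inequality: Σ 2^(-l_i) ≤ 1 for prefix-free code
Calculating: 2^(-1) + 2^(-1) + 2^(-4) + 2^(-5) + 2^(-5) + 2^(-5)
= 0.5 + 0.5 + 0.0625 + 0.03125 + 0.03125 + 0.03125
= 1.1562
Since 1.1562 > 1, prefix-free code does not exist


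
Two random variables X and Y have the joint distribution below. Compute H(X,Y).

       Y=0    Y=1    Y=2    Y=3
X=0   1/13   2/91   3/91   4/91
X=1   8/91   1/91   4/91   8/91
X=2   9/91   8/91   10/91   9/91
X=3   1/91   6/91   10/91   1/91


H(X,Y) = -Σ p(x,y) log₂ p(x,y)
  p(0,0)=1/13: -0.0769 × log₂(0.0769) = 0.2846
  p(0,1)=2/91: -0.0220 × log₂(0.0220) = 0.1211
  p(0,2)=3/91: -0.0330 × log₂(0.0330) = 0.1623
  p(0,3)=4/91: -0.0440 × log₂(0.0440) = 0.1981
  p(1,0)=8/91: -0.0879 × log₂(0.0879) = 0.3084
  p(1,1)=1/91: -0.0110 × log₂(0.0110) = 0.0715
  p(1,2)=4/91: -0.0440 × log₂(0.0440) = 0.1981
  p(1,3)=8/91: -0.0879 × log₂(0.0879) = 0.3084
  p(2,0)=9/91: -0.0989 × log₂(0.0989) = 0.3301
  p(2,1)=8/91: -0.0879 × log₂(0.0879) = 0.3084
  p(2,2)=10/91: -0.1099 × log₂(0.1099) = 0.3501
  p(2,3)=9/91: -0.0989 × log₂(0.0989) = 0.3301
  p(3,0)=1/91: -0.0110 × log₂(0.0110) = 0.0715
  p(3,1)=6/91: -0.0659 × log₂(0.0659) = 0.2586
  p(3,2)=10/91: -0.1099 × log₂(0.1099) = 0.3501
  p(3,3)=1/91: -0.0110 × log₂(0.0110) = 0.0715
H(X,Y) = 3.7230 bits


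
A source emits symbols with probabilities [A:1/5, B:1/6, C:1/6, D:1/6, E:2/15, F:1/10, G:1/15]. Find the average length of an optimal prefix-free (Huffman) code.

Huffman tree construction:
Combine smallest probabilities repeatedly
Resulting codes:
  A: 01 (length 2)
  B: 101 (length 3)
  C: 110 (length 3)
  D: 111 (length 3)
  E: 100 (length 3)
  F: 001 (length 3)
  G: 000 (length 3)
Average length = Σ p(s) × length(s) = 2.8000 bits


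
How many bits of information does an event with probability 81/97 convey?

Information content I(x) = -log₂(p(x))
I = -log₂(81/97) = -log₂(0.8351)
I = 0.2601 bits


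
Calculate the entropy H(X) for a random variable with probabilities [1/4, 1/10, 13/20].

H(X) = -Σ p(x) log₂ p(x)
  -1/4 × log₂(1/4) = 0.5000
  -1/10 × log₂(1/10) = 0.3322
  -13/20 × log₂(13/20) = 0.4040
H(X) = 1.2362 bits


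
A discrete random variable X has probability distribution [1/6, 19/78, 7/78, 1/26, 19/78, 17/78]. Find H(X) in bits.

H(X) = -Σ p(x) log₂ p(x)
  -1/6 × log₂(1/6) = 0.4308
  -19/78 × log₂(19/78) = 0.4963
  -7/78 × log₂(7/78) = 0.3121
  -1/26 × log₂(1/26) = 0.1808
  -19/78 × log₂(19/78) = 0.4963
  -17/78 × log₂(17/78) = 0.4790
H(X) = 2.3954 bits


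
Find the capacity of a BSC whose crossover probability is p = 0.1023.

For BSC with error probability p:
C = 1 - H(p) where H(p) is binary entropy
H(0.1023) = -0.1023 × log₂(0.1023) - 0.8977 × log₂(0.8977)
H(p) = 0.4762
C = 1 - 0.4762 = 0.5238 bits/use


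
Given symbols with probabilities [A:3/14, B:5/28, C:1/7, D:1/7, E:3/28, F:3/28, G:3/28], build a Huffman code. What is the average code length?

Huffman tree construction:
Combine smallest probabilities repeatedly
Resulting codes:
  A: 00 (length 2)
  B: 111 (length 3)
  C: 101 (length 3)
  D: 110 (length 3)
  E: 010 (length 3)
  F: 011 (length 3)
  G: 100 (length 3)
Average length = Σ p(s) × length(s) = 2.7857 bits


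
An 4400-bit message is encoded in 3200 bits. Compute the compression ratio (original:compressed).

Compression ratio = Original / Compressed
= 4400 / 3200 = 1.38:1


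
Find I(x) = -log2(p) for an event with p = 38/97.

Information content I(x) = -log₂(p(x))
I = -log₂(38/97) = -log₂(0.3918)
I = 1.3520 bits


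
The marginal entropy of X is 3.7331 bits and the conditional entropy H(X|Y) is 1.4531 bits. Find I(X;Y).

I(X;Y) = H(X) - H(X|Y)
I(X;Y) = 3.7331 - 1.4531 = 2.28 bits


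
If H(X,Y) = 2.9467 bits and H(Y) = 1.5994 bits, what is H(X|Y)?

Chain rule: H(X,Y) = H(X|Y) + H(Y)
H(X|Y) = H(X,Y) - H(Y) = 2.9467 - 1.5994 = 1.3473 bits


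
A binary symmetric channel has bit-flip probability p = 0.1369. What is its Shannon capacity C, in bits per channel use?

For BSC with error probability p:
C = 1 - H(p) where H(p) is binary entropy
H(0.1369) = -0.1369 × log₂(0.1369) - 0.8631 × log₂(0.8631)
H(p) = 0.5761
C = 1 - 0.5761 = 0.4239 bits/use


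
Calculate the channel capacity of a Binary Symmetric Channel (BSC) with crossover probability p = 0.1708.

For BSC with error probability p:
C = 1 - H(p) where H(p) is binary entropy
H(0.1708) = -0.1708 × log₂(0.1708) - 0.8292 × log₂(0.8292)
H(p) = 0.6595
C = 1 - 0.6595 = 0.3405 bits/use


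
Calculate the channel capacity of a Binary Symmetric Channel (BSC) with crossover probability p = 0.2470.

For BSC with error probability p:
C = 1 - H(p) where H(p) is binary entropy
H(0.2470) = -0.2470 × log₂(0.2470) - 0.7530 × log₂(0.7530)
H(p) = 0.8065
C = 1 - 0.8065 = 0.1935 bits/use


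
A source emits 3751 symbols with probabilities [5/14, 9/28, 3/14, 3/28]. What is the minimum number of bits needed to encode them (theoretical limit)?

Entropy H = 1.8783 bits/symbol
Minimum bits = H × n = 1.8783 × 3751
= 7045.54 bits


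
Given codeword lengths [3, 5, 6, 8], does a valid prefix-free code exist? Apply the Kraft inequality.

Kraft inequality: Σ 2^(-l_i) ≤ 1 for prefix-free code
Calculating: 2^(-3) + 2^(-5) + 2^(-6) + 2^(-8)
= 0.125 + 0.03125 + 0.015625 + 0.00390625
= 0.1758
Since 0.1758 ≤ 1, prefix-free code exists


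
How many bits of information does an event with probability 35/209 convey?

Information content I(x) = -log₂(p(x))
I = -log₂(35/209) = -log₂(0.1675)
I = 2.5781 bits


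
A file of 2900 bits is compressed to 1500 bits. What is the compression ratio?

Compression ratio = Original / Compressed
= 2900 / 1500 = 1.93:1


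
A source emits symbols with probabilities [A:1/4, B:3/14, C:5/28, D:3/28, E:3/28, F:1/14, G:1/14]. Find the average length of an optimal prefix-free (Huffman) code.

Huffman tree construction:
Combine smallest probabilities repeatedly
Resulting codes:
  A: 10 (length 2)
  B: 00 (length 2)
  C: 111 (length 3)
  D: 010 (length 3)
  E: 011 (length 3)
  F: 1100 (length 4)
  G: 1101 (length 4)
Average length = Σ p(s) × length(s) = 2.6786 bits


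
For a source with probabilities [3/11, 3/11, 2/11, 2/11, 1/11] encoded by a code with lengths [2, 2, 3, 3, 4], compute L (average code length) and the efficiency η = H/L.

Average length L = Σ p_i × l_i = 2.5455 bits
Entropy H = 2.2313 bits
Efficiency η = H/L × 100% = 87.66%


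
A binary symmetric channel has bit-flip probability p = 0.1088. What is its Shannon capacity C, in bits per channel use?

For BSC with error probability p:
C = 1 - H(p) where H(p) is binary entropy
H(0.1088) = -0.1088 × log₂(0.1088) - 0.8912 × log₂(0.8912)
H(p) = 0.4963
C = 1 - 0.4963 = 0.5037 bits/use


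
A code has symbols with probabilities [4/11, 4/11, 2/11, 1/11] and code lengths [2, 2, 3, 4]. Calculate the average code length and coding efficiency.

Average length L = Σ p_i × l_i = 2.3636 bits
Entropy H = 1.8231 bits
Efficiency η = H/L × 100% = 77.13%


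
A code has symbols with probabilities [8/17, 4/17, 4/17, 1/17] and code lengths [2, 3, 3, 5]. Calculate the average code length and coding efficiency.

Average length L = Σ p_i × l_i = 2.6471 bits
Entropy H = 1.7345 bits
Efficiency η = H/L × 100% = 65.53%


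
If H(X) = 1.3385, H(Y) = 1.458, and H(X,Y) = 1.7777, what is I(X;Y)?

I(X;Y) = H(X) + H(Y) - H(X,Y)
I(X;Y) = 1.3385 + 1.458 - 1.7777 = 1.0188 bits


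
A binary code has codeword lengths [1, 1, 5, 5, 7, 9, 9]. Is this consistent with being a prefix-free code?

Kraft inequality: Σ 2^(-l_i) ≤ 1 for prefix-free code
Calculating: 2^(-1) + 2^(-1) + 2^(-5) + 2^(-5) + 2^(-7) + 2^(-9) + 2^(-9)
= 0.5 + 0.5 + 0.03125 + 0.03125 + 0.0078125 + 0.001953125 + 0.001953125
= 1.0742
Since 1.0742 > 1, prefix-free code does not exist


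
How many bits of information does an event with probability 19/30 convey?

Information content I(x) = -log₂(p(x))
I = -log₂(19/30) = -log₂(0.6333)
I = 0.6590 bits


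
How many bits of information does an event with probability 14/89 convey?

Information content I(x) = -log₂(p(x))
I = -log₂(14/89) = -log₂(0.1573)
I = 2.6684 bits


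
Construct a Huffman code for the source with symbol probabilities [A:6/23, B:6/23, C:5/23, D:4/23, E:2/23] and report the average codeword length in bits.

Huffman tree construction:
Combine smallest probabilities repeatedly
Resulting codes:
  A: 01 (length 2)
  B: 10 (length 2)
  C: 00 (length 2)
  D: 111 (length 3)
  E: 110 (length 3)
Average length = Σ p(s) × length(s) = 2.2609 bits


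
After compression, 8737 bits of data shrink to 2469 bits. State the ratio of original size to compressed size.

Compression ratio = Original / Compressed
= 8737 / 2469 = 3.54:1


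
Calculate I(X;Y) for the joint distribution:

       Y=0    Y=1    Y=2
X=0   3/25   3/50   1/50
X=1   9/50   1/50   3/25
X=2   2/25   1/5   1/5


H(X) = 1.4987, H(Y) = 1.5738, H(X,Y) = 2.8690
I(X;Y) = H(X) + H(Y) - H(X,Y) = 0.2035 bits


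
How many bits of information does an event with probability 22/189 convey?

Information content I(x) = -log₂(p(x))
I = -log₂(22/189) = -log₂(0.1164)
I = 3.1028 bits


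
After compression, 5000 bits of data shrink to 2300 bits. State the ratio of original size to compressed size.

Compression ratio = Original / Compressed
= 5000 / 2300 = 2.17:1


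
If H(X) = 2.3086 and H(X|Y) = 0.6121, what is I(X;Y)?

I(X;Y) = H(X) - H(X|Y)
I(X;Y) = 2.3086 - 0.6121 = 1.6965 bits


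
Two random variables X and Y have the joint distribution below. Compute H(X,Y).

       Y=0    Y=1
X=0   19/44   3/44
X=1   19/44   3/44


H(X,Y) = -Σ p(x,y) log₂ p(x,y)
  p(0,0)=19/44: -0.4318 × log₂(0.4318) = 0.5231
  p(0,1)=3/44: -0.0682 × log₂(0.0682) = 0.2642
  p(1,0)=19/44: -0.4318 × log₂(0.4318) = 0.5231
  p(1,1)=3/44: -0.0682 × log₂(0.0682) = 0.2642
H(X,Y) = 1.5746 bits


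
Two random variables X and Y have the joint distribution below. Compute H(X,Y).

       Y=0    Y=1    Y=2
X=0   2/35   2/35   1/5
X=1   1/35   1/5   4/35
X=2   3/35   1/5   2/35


H(X,Y) = -Σ p(x,y) log₂ p(x,y)
  p(0,0)=2/35: -0.0571 × log₂(0.0571) = 0.2360
  p(0,1)=2/35: -0.0571 × log₂(0.0571) = 0.2360
  p(0,2)=1/5: -0.2000 × log₂(0.2000) = 0.4644
  p(1,0)=1/35: -0.0286 × log₂(0.0286) = 0.1466
  p(1,1)=1/5: -0.2000 × log₂(0.2000) = 0.4644
  p(1,2)=4/35: -0.1143 × log₂(0.1143) = 0.3576
  p(2,0)=3/35: -0.0857 × log₂(0.0857) = 0.3038
  p(2,1)=1/5: -0.2000 × log₂(0.2000) = 0.4644
  p(2,2)=2/35: -0.0571 × log₂(0.0571) = 0.2360
H(X,Y) = 2.9090 bits


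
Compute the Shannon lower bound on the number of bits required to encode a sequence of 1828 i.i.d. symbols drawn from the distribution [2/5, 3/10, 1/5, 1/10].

Entropy H = 1.8464 bits/symbol
Minimum bits = H × n = 1.8464 × 1828
= 3375.29 bits


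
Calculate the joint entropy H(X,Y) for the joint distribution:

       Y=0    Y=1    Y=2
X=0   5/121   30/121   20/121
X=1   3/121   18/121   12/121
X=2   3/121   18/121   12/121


H(X,Y) = -Σ p(x,y) log₂ p(x,y)
  p(0,0)=5/121: -0.0413 × log₂(0.0413) = 0.1900
  p(0,1)=30/121: -0.2479 × log₂(0.2479) = 0.4988
  p(0,2)=20/121: -0.1653 × log₂(0.1653) = 0.4292
  p(1,0)=3/121: -0.0248 × log₂(0.0248) = 0.1322
  p(1,1)=18/121: -0.1488 × log₂(0.1488) = 0.4089
  p(1,2)=12/121: -0.0992 × log₂(0.0992) = 0.3306
  p(2,0)=3/121: -0.0248 × log₂(0.0248) = 0.1322
  p(2,1)=18/121: -0.1488 × log₂(0.1488) = 0.4089
  p(2,2)=12/121: -0.0992 × log₂(0.0992) = 0.3306
H(X,Y) = 2.8617 bits


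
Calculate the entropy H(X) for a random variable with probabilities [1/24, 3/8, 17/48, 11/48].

H(X) = -Σ p(x) log₂ p(x)
  -1/24 × log₂(1/24) = 0.1910
  -3/8 × log₂(3/8) = 0.5306
  -17/48 × log₂(17/48) = 0.5304
  -11/48 × log₂(11/48) = 0.4871
H(X) = 1.7391 bits


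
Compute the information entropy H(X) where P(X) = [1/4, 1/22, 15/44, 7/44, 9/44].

H(X) = -Σ p(x) log₂ p(x)
  -1/4 × log₂(1/4) = 0.5000
  -1/22 × log₂(1/22) = 0.2027
  -15/44 × log₂(15/44) = 0.5293
  -7/44 × log₂(7/44) = 0.4219
  -9/44 × log₂(9/44) = 0.4683
H(X) = 2.1222 bits


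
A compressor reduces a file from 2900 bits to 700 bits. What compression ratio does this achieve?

Compression ratio = Original / Compressed
= 2900 / 700 = 4.14:1


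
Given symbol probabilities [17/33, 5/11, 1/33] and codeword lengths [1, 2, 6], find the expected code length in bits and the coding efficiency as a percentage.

Average length L = Σ p_i × l_i = 1.6061 bits
Entropy H = 1.1629 bits
Efficiency η = H/L × 100% = 72.41%


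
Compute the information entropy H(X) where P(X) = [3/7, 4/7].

H(X) = -Σ p(x) log₂ p(x)
  -3/7 × log₂(3/7) = 0.5239
  -4/7 × log₂(4/7) = 0.4613
H(X) = 0.9852 bits


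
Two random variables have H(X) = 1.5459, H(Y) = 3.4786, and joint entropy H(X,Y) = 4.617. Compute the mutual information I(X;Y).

I(X;Y) = H(X) + H(Y) - H(X,Y)
I(X;Y) = 1.5459 + 3.4786 - 4.617 = 0.4075 bits


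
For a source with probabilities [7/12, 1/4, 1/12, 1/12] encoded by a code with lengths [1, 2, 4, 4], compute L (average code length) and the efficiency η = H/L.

Average length L = Σ p_i × l_i = 1.7500 bits
Entropy H = 1.5511 bits
Efficiency η = H/L × 100% = 88.63%


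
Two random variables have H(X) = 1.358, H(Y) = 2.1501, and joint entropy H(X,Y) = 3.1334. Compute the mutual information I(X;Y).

I(X;Y) = H(X) + H(Y) - H(X,Y)
I(X;Y) = 1.358 + 2.1501 - 3.1334 = 0.3747 bits


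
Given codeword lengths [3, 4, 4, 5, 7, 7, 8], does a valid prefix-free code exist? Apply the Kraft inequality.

Kraft inequality: Σ 2^(-l_i) ≤ 1 for prefix-free code
Calculating: 2^(-3) + 2^(-4) + 2^(-4) + 2^(-5) + 2^(-7) + 2^(-7) + 2^(-8)
= 0.125 + 0.0625 + 0.0625 + 0.03125 + 0.0078125 + 0.0078125 + 0.00390625
= 0.3008
Since 0.3008 ≤ 1, prefix-free code exists


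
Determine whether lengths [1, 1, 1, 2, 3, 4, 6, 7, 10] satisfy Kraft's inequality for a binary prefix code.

Kraft inequality: Σ 2^(-l_i) ≤ 1 for prefix-free code
Calculating: 2^(-1) + 2^(-1) + 2^(-1) + 2^(-2) + 2^(-3) + 2^(-4) + 2^(-6) + 2^(-7) + 2^(-10)
= 0.5 + 0.5 + 0.5 + 0.25 + 0.125 + 0.0625 + 0.015625 + 0.0078125 + 0.0009765625
= 1.9619
Since 1.9619 > 1, prefix-free code does not exist


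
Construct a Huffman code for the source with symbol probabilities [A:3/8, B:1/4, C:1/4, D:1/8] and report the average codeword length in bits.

Huffman tree construction:
Combine smallest probabilities repeatedly
Resulting codes:
  A: 11 (length 2)
  B: 01 (length 2)
  C: 10 (length 2)
  D: 00 (length 2)
Average length = Σ p(s) × length(s) = 2.0000 bits


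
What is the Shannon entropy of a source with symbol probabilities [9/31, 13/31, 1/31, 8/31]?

H(X) = -Σ p(x) log₂ p(x)
  -9/31 × log₂(9/31) = 0.5180
  -13/31 × log₂(13/31) = 0.5258
  -1/31 × log₂(1/31) = 0.1598
  -8/31 × log₂(8/31) = 0.5043
H(X) = 1.7079 bits


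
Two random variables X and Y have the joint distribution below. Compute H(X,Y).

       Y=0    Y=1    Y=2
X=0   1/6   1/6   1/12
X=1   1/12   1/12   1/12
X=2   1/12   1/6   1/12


H(X,Y) = -Σ p(x,y) log₂ p(x,y)
  p(0,0)=1/6: -0.1667 × log₂(0.1667) = 0.4308
  p(0,1)=1/6: -0.1667 × log₂(0.1667) = 0.4308
  p(0,2)=1/12: -0.0833 × log₂(0.0833) = 0.2987
  p(1,0)=1/12: -0.0833 × log₂(0.0833) = 0.2987
  p(1,1)=1/12: -0.0833 × log₂(0.0833) = 0.2987
  p(1,2)=1/12: -0.0833 × log₂(0.0833) = 0.2987
  p(2,0)=1/12: -0.0833 × log₂(0.0833) = 0.2987
  p(2,1)=1/6: -0.1667 × log₂(0.1667) = 0.4308
  p(2,2)=1/12: -0.0833 × log₂(0.0833) = 0.2987
H(X,Y) = 3.0850 bits


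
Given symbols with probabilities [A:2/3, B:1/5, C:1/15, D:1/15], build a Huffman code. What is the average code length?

Huffman tree construction:
Combine smallest probabilities repeatedly
Resulting codes:
  A: 1 (length 1)
  B: 01 (length 2)
  C: 000 (length 3)
  D: 001 (length 3)
Average length = Σ p(s) × length(s) = 1.4667 bits


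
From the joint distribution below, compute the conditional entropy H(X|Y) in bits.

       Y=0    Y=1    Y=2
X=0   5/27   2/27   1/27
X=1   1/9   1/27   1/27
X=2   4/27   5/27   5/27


H(X|Y) = Σ_y p(y) H(X|Y=y)
  p(Y=0) = 4/9, H(X|Y=0) = 1.5546
  p(Y=1) = 8/27, H(X|Y=1) = 1.2988
  p(Y=2) = 7/27, H(X|Y=2) = 1.1488
H(X|Y) = 0.4444×1.5546 + 0.2963×1.2988 + 0.2593×1.1488 = 1.3736 bits


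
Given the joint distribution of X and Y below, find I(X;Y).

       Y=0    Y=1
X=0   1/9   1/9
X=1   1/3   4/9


H(X) = 0.7642, H(Y) = 0.9911, H(X,Y) = 1.7527
I(X;Y) = H(X) + H(Y) - H(X,Y) = 0.0026 bits


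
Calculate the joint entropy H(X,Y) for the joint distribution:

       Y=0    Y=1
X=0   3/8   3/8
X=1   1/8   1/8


H(X,Y) = -Σ p(x,y) log₂ p(x,y)
  p(0,0)=3/8: -0.3750 × log₂(0.3750) = 0.5306
  p(0,1)=3/8: -0.3750 × log₂(0.3750) = 0.5306
  p(1,0)=1/8: -0.1250 × log₂(0.1250) = 0.3750
  p(1,1)=1/8: -0.1250 × log₂(0.1250) = 0.3750
H(X,Y) = 1.8113 bits


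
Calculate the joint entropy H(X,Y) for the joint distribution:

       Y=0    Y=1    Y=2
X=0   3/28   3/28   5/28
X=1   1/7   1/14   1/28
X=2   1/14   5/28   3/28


H(X,Y) = -Σ p(x,y) log₂ p(x,y)
  p(0,0)=3/28: -0.1071 × log₂(0.1071) = 0.3453
  p(0,1)=3/28: -0.1071 × log₂(0.1071) = 0.3453
  p(0,2)=5/28: -0.1786 × log₂(0.1786) = 0.4438
  p(1,0)=1/7: -0.1429 × log₂(0.1429) = 0.4011
  p(1,1)=1/14: -0.0714 × log₂(0.0714) = 0.2720
  p(1,2)=1/28: -0.0357 × log₂(0.0357) = 0.1717
  p(2,0)=1/14: -0.0714 × log₂(0.0714) = 0.2720
  p(2,1)=5/28: -0.1786 × log₂(0.1786) = 0.4438
  p(2,2)=3/28: -0.1071 × log₂(0.1071) = 0.3453
H(X,Y) = 3.0401 bits


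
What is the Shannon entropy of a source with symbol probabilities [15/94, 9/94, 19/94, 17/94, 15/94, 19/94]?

H(X) = -Σ p(x) log₂ p(x)
  -15/94 × log₂(15/94) = 0.4225
  -9/94 × log₂(9/94) = 0.3241
  -19/94 × log₂(19/94) = 0.4662
  -17/94 × log₂(17/94) = 0.4462
  -15/94 × log₂(15/94) = 0.4225
  -19/94 × log₂(19/94) = 0.4662
H(X) = 2.5477 bits
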